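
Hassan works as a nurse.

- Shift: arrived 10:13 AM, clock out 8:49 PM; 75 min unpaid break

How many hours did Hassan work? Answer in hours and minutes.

Shift: 10:13 AM–8:49 PM = 10 h 36 min; less 75 min break → 9 h 21 min

9 h 21 min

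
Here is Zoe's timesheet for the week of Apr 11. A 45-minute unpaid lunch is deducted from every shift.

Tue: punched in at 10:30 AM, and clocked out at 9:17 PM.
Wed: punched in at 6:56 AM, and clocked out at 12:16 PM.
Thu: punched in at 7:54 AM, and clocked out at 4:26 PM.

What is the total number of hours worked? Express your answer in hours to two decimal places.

22.40 hours

Tue: 10:30 AM–9:17 PM = 10 h 47 min; less 45 min break → 10 h 2 min
Wed: 6:56 AM–12:16 PM = 5 h 20 min; less 45 min break → 4 h 35 min
Thu: 7:54 AM–4:26 PM = 8 h 32 min; less 45 min break → 7 h 47 min
Total: 10 h 2 min + 4 h 35 min + 7 h 47 min = 22 h 24 min.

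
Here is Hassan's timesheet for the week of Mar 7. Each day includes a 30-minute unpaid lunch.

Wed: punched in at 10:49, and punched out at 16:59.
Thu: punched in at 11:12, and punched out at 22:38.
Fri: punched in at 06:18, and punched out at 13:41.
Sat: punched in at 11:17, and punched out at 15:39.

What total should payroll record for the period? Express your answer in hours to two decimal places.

27.35 hours

Wed: 10:49–16:59 = 6 h 10 min; less 30 min break → 5 h 40 min
Thu: 11:12–22:38 = 11 h 26 min; less 30 min break → 10 h 56 min
Fri: 06:18–13:41 = 7 h 23 min; less 30 min break → 6 h 53 min
Sat: 11:17–15:39 = 4 h 22 min; less 30 min break → 3 h 52 min
Total: 5 h 40 min + 10 h 56 min + 6 h 53 min + 3 h 52 min = 27 h 21 min.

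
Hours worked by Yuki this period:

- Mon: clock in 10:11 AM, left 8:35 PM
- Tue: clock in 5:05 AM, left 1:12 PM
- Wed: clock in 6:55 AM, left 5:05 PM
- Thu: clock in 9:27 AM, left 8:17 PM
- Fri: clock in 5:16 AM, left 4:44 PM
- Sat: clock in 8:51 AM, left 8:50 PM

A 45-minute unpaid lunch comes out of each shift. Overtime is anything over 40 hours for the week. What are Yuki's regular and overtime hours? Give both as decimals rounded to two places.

Regular 40.00 hours, overtime 18.47 hours

Mon: 10:11 AM–8:35 PM = 10 h 24 min; less 45 min break → 9 h 39 min
Tue: 5:05 AM–1:12 PM = 8 h 7 min; less 45 min break → 7 h 22 min
Wed: 6:55 AM–5:05 PM = 10 h 10 min; less 45 min break → 9 h 25 min
Thu: 9:27 AM–8:17 PM = 10 h 50 min; less 45 min break → 10 h 5 min
Fri: 5:16 AM–4:44 PM = 11 h 28 min; less 45 min break → 10 h 43 min
Sat: 8:51 AM–8:50 PM = 11 h 59 min; less 45 min break → 11 h 14 min
Total worked: 58 h 28 min = 58.47 h.
Threshold 40 h → overtime 18 h 28 min, regular 40 h 0 min.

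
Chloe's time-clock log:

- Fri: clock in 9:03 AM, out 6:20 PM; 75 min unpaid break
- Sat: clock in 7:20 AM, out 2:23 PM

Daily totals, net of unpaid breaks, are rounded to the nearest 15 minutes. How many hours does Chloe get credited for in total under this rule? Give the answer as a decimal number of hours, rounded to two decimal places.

Fri: 9:03 AM–6:20 PM = 9 h 17 min − 75 min = 8 h 2 min → rounds to 8 h 0 min
Sat: 7:20 AM–2:23 PM = 7 h 3 min → rounds to 7 h 0 min
Total credited: 15 h 0 min.

15.00 hours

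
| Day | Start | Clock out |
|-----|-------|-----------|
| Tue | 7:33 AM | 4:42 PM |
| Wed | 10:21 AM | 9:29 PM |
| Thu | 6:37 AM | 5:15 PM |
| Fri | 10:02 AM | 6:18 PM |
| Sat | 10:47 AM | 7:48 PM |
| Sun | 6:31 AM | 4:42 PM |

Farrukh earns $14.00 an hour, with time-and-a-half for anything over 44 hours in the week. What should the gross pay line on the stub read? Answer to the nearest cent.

Tue: 7:33 AM–4:42 PM = 9 h 9 min
Wed: 10:21 AM–9:29 PM = 11 h 8 min
Thu: 6:37 AM–5:15 PM = 10 h 38 min
Fri: 10:02 AM–6:18 PM = 8 h 16 min
Sat: 10:47 AM–7:48 PM = 9 h 1 min
Sun: 6:31 AM–4:42 PM = 10 h 11 min
Total worked: 58 h 23 min = 3503 min.
Regular 44 h 0 min = 2640 min at $14.00/h; overtime 14 h 23 min = 863 min at $21.00/h.
Pay = (2640 × $14.00 + 863 × $21.00) ÷ 60 = $918.05.

$918.05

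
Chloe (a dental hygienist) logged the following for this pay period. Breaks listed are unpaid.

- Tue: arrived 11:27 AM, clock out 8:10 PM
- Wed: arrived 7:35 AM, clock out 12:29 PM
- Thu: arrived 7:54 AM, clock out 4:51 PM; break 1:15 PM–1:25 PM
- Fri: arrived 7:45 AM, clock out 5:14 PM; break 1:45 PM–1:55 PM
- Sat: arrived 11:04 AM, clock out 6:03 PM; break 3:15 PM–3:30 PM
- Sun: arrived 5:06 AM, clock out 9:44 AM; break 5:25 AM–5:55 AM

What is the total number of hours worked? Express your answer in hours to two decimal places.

42.58 hours

Tue: 11:27 AM–8:10 PM = 8 h 43 min
Wed: 7:35 AM–12:29 PM = 4 h 54 min
Thu: 7:54 AM–4:51 PM = 8 h 57 min; less 10 min break → 8 h 47 min
Fri: 7:45 AM–5:14 PM = 9 h 29 min; less 10 min break → 9 h 19 min
Sat: 11:04 AM–6:03 PM = 6 h 59 min; less 15 min break → 6 h 44 min
Sun: 5:06 AM–9:44 AM = 4 h 38 min; less 30 min break → 4 h 8 min
Total: 8 h 43 min + 4 h 54 min + 8 h 47 min + 9 h 19 min + 6 h 44 min + 4 h 8 min = 42 h 35 min.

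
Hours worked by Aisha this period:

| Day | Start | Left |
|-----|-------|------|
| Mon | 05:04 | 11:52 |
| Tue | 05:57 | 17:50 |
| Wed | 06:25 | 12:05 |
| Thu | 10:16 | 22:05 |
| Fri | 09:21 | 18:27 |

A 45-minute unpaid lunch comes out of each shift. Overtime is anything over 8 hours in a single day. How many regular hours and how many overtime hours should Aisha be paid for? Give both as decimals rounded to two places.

Regular 34.97 hours, overtime 6.55 hours

Mon: 05:04–11:52 = 6 h 48 min; less 45 min break → 6 h 3 min
Tue: 05:57–17:50 = 11 h 53 min; less 45 min break → 11 h 8 min
Wed: 06:25–12:05 = 5 h 40 min; less 45 min break → 4 h 55 min
Thu: 10:16–22:05 = 11 h 49 min; less 45 min break → 11 h 4 min
Fri: 09:21–18:27 = 9 h 6 min; less 45 min break → 8 h 21 min
Mon reg 6 h 3 min / OT 0 h 0 min; Tue reg 8 h 0 min / OT 3 h 8 min; Wed reg 4 h 55 min / OT 0 h 0 min; Thu reg 8 h 0 min / OT 3 h 4 min; Fri reg 8 h 0 min / OT 0 h 21 min.
Totals: regular 34 h 58 min, overtime 6 h 33 min.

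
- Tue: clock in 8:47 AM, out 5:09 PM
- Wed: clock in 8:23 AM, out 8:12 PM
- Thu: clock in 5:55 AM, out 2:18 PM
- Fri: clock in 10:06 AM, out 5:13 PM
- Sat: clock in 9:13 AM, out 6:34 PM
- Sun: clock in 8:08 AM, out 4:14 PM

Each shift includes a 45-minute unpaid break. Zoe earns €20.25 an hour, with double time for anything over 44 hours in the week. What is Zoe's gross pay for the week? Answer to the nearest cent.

Tue: 8:47 AM–5:09 PM = 8 h 22 min; less 45 min break → 7 h 37 min
Wed: 8:23 AM–8:12 PM = 11 h 49 min; less 45 min break → 11 h 4 min
Thu: 5:55 AM–2:18 PM = 8 h 23 min; less 45 min break → 7 h 38 min
Fri: 10:06 AM–5:13 PM = 7 h 7 min; less 45 min break → 6 h 22 min
Sat: 9:13 AM–6:34 PM = 9 h 21 min; less 45 min break → 8 h 36 min
Sun: 8:08 AM–4:14 PM = 8 h 6 min; less 45 min break → 7 h 21 min
Total worked: 48 h 38 min = 2918 min.
Regular 44 h 0 min = 2640 min at €20.25/h; overtime 4 h 38 min = 278 min at €40.50/h.
Pay = (2640 × €20.25 + 278 × €40.50) ÷ 60 = €1078.65.

€1078.65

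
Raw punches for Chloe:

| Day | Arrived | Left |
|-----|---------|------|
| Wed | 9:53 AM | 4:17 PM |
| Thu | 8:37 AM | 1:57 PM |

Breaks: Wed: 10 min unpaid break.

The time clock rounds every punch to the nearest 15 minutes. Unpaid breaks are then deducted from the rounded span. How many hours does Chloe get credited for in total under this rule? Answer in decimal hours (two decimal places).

11.58 hours

Wed: in 9:53 AM→10:00 AM, out 4:17 PM→4:15 PM; 6 h 15 min − 10 min = 6 h 5 min
Thu: in 8:37 AM→8:30 AM, out 1:57 PM→2:00 PM; 5 h 30 min
Total credited: 11 h 35 min.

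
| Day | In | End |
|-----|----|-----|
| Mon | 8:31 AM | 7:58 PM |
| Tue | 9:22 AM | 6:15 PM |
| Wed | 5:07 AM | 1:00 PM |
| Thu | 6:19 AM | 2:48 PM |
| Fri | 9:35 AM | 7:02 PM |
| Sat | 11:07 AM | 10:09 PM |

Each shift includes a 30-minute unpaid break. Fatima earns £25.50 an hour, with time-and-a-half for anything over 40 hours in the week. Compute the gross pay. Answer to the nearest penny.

Mon: 8:31 AM–7:58 PM = 11 h 27 min; less 30 min break → 10 h 57 min
Tue: 9:22 AM–6:15 PM = 8 h 53 min; less 30 min break → 8 h 23 min
Wed: 5:07 AM–1:00 PM = 7 h 53 min; less 30 min break → 7 h 23 min
Thu: 6:19 AM–2:48 PM = 8 h 29 min; less 30 min break → 7 h 59 min
Fri: 9:35 AM–7:02 PM = 9 h 27 min; less 30 min break → 8 h 57 min
Sat: 11:07 AM–10:09 PM = 11 h 2 min; less 30 min break → 10 h 32 min
Total worked: 54 h 11 min = 3251 min.
Regular 40 h 0 min = 2400 min at £25.50/h; overtime 14 h 11 min = 851 min at £38.25/h.
Pay = (2400 × £25.50 + 851 × £38.25) ÷ 60 = £1562.51.

£1562.51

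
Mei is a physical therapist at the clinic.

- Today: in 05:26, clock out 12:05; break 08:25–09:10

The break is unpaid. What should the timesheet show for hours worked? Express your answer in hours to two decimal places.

5.90 hours

Today: 05:26–12:05 = 6 h 39 min; less 45 min break → 5 h 54 min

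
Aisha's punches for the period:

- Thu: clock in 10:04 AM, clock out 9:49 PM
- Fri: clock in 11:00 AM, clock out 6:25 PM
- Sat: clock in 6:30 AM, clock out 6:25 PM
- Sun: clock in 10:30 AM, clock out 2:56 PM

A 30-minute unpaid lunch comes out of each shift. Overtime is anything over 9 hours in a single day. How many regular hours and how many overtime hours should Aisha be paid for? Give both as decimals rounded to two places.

Regular 28.85 hours, overtime 4.67 hours

Thu: 10:04 AM–9:49 PM = 11 h 45 min; less 30 min break → 11 h 15 min
Fri: 11:00 AM–6:25 PM = 7 h 25 min; less 30 min break → 6 h 55 min
Sat: 6:30 AM–6:25 PM = 11 h 55 min; less 30 min break → 11 h 25 min
Sun: 10:30 AM–2:56 PM = 4 h 26 min; less 30 min break → 3 h 56 min
Thu reg 9 h 0 min / OT 2 h 15 min; Fri reg 6 h 55 min / OT 0 h 0 min; Sat reg 9 h 0 min / OT 2 h 25 min; Sun reg 3 h 56 min / OT 0 h 0 min.
Totals: regular 28 h 51 min, overtime 4 h 40 min.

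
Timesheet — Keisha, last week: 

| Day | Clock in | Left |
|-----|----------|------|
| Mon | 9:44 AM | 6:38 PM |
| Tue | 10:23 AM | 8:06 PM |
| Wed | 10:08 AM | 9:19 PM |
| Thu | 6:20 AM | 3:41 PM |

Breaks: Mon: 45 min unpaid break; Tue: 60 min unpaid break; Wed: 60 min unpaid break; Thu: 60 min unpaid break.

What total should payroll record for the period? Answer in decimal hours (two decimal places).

35.40 hours

Mon: 9:44 AM–6:38 PM = 8 h 54 min; less 45 min break → 8 h 9 min
Tue: 10:23 AM–8:06 PM = 9 h 43 min; less 60 min break → 8 h 43 min
Wed: 10:08 AM–9:19 PM = 11 h 11 min; less 60 min break → 10 h 11 min
Thu: 6:20 AM–3:41 PM = 9 h 21 min; less 60 min break → 8 h 21 min
Total: 8 h 9 min + 8 h 43 min + 10 h 11 min + 8 h 21 min = 35 h 24 min.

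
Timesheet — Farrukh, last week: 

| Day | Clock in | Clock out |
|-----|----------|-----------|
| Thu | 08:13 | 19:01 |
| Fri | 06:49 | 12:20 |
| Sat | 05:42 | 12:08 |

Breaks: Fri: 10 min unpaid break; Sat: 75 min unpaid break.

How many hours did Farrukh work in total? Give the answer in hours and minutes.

Thu: 08:13–19:01 = 10 h 48 min
Fri: 06:49–12:20 = 5 h 31 min; less 10 min break → 5 h 21 min
Sat: 05:42–12:08 = 6 h 26 min; less 75 min break → 5 h 11 min
Total: 10 h 48 min + 5 h 21 min + 5 h 11 min = 21 h 20 min.

21 h 20 min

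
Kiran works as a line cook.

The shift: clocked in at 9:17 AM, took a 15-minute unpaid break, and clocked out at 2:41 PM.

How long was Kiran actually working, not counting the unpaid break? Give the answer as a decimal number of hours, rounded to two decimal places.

The shift: 9:17 AM–2:41 PM = 5 h 24 min; less 15 min break → 5 h 9 min

5.15 hours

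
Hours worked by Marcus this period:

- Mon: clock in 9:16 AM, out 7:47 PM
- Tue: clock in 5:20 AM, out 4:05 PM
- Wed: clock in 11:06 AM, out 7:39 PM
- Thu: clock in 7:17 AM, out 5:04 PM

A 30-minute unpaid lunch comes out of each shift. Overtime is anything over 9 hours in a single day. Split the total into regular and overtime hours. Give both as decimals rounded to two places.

Regular 35.05 hours, overtime 2.55 hours

Mon: 9:16 AM–7:47 PM = 10 h 31 min; less 30 min break → 10 h 1 min
Tue: 5:20 AM–4:05 PM = 10 h 45 min; less 30 min break → 10 h 15 min
Wed: 11:06 AM–7:39 PM = 8 h 33 min; less 30 min break → 8 h 3 min
Thu: 7:17 AM–5:04 PM = 9 h 47 min; less 30 min break → 9 h 17 min
Mon reg 9 h 0 min / OT 1 h 1 min; Tue reg 9 h 0 min / OT 1 h 15 min; Wed reg 8 h 3 min / OT 0 h 0 min; Thu reg 9 h 0 min / OT 0 h 17 min.
Totals: regular 35 h 3 min, overtime 2 h 33 min.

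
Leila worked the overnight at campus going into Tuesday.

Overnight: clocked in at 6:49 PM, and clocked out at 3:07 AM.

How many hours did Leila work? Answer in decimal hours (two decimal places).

8.30 hours

Overnight: 6:49 PM → midnight = 5 h 11 min; midnight → 3:07 AM = 3 h 7 min; span 8 h 18 min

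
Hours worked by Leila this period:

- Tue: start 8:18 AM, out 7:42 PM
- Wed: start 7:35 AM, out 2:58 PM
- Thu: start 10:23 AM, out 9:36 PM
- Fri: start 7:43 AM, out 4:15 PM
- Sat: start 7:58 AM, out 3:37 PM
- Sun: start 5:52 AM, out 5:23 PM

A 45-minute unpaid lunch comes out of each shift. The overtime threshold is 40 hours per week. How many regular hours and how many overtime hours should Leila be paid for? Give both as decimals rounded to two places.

Regular 40.00 hours, overtime 13.20 hours

Tue: 8:18 AM–7:42 PM = 11 h 24 min; less 45 min break → 10 h 39 min
Wed: 7:35 AM–2:58 PM = 7 h 23 min; less 45 min break → 6 h 38 min
Thu: 10:23 AM–9:36 PM = 11 h 13 min; less 45 min break → 10 h 28 min
Fri: 7:43 AM–4:15 PM = 8 h 32 min; less 45 min break → 7 h 47 min
Sat: 7:58 AM–3:37 PM = 7 h 39 min; less 45 min break → 6 h 54 min
Sun: 5:52 AM–5:23 PM = 11 h 31 min; less 45 min break → 10 h 46 min
Total worked: 53 h 12 min = 53.20 h.
Threshold 40 h → overtime 13 h 12 min, regular 40 h 0 min.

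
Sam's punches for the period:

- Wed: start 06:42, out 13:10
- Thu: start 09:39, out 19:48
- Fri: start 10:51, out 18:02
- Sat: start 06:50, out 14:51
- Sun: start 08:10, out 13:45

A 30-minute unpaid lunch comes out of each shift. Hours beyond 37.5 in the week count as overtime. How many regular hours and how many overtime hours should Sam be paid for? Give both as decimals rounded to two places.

Regular 34.90 hours, overtime 0.00 hours

Wed: 06:42–13:10 = 6 h 28 min; less 30 min break → 5 h 58 min
Thu: 09:39–19:48 = 10 h 9 min; less 30 min break → 9 h 39 min
Fri: 10:51–18:02 = 7 h 11 min; less 30 min break → 6 h 41 min
Sat: 06:50–14:51 = 8 h 1 min; less 30 min break → 7 h 31 min
Sun: 08:10–13:45 = 5 h 35 min; less 30 min break → 5 h 5 min
Total worked: 34 h 54 min = 34.90 h.
Threshold 37.5 h → overtime 0 h 0 min, regular 34 h 54 min.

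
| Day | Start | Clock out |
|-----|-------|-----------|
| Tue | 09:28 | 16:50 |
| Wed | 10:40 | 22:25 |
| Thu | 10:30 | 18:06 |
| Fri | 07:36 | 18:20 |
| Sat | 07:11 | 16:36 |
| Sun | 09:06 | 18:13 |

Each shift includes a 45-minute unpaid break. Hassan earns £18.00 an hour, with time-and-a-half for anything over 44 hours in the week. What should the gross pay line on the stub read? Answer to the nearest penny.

Tue: 09:28–16:50 = 7 h 22 min; less 45 min break → 6 h 37 min
Wed: 10:40–22:25 = 11 h 45 min; less 45 min break → 11 h 0 min
Thu: 10:30–18:06 = 7 h 36 min; less 45 min break → 6 h 51 min
Fri: 07:36–18:20 = 10 h 44 min; less 45 min break → 9 h 59 min
Sat: 07:11–16:36 = 9 h 25 min; less 45 min break → 8 h 40 min
Sun: 09:06–18:13 = 9 h 7 min; less 45 min break → 8 h 22 min
Total worked: 51 h 29 min = 3089 min.
Regular 44 h 0 min = 2640 min at £18.00/h; overtime 7 h 29 min = 449 min at £27.00/h.
Pay = (2640 × £18.00 + 449 × £27.00) ÷ 60 = £994.05.

£994.05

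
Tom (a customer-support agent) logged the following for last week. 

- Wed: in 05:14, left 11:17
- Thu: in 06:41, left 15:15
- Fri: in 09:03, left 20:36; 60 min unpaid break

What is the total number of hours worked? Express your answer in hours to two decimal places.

25.17 hours

Wed: 05:14–11:17 = 6 h 3 min
Thu: 06:41–15:15 = 8 h 34 min
Fri: 09:03–20:36 = 11 h 33 min; less 60 min break → 10 h 33 min
Total: 6 h 3 min + 8 h 34 min + 10 h 33 min = 25 h 10 min.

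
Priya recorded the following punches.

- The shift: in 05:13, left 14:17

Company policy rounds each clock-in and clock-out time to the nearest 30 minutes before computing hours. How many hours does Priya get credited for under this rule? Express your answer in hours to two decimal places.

The shift: in 05:13→05:00, out 14:17→14:30; 9 h 30 min

9.50 hours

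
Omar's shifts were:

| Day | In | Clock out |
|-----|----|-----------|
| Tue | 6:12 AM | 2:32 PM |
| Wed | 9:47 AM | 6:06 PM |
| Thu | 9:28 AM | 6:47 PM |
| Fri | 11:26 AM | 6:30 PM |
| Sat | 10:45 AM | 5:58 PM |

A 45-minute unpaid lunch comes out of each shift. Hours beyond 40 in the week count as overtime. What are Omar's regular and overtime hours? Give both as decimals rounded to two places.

Regular 36.50 hours, overtime 0.00 hours

Tue: 6:12 AM–2:32 PM = 8 h 20 min; less 45 min break → 7 h 35 min
Wed: 9:47 AM–6:06 PM = 8 h 19 min; less 45 min break → 7 h 34 min
Thu: 9:28 AM–6:47 PM = 9 h 19 min; less 45 min break → 8 h 34 min
Fri: 11:26 AM–6:30 PM = 7 h 4 min; less 45 min break → 6 h 19 min
Sat: 10:45 AM–5:58 PM = 7 h 13 min; less 45 min break → 6 h 28 min
Total worked: 36 h 30 min = 36.50 h.
Threshold 40 h → overtime 0 h 0 min, regular 36 h 30 min.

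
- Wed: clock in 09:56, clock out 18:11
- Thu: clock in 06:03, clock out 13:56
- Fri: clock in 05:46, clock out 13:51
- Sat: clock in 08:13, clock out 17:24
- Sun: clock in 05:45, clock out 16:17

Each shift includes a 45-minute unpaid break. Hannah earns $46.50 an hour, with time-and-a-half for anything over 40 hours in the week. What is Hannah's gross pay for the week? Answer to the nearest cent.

$1872.79

Wed: 09:56–18:11 = 8 h 15 min; less 45 min break → 7 h 30 min
Thu: 06:03–13:56 = 7 h 53 min; less 45 min break → 7 h 8 min
Fri: 05:46–13:51 = 8 h 5 min; less 45 min break → 7 h 20 min
Sat: 08:13–17:24 = 9 h 11 min; less 45 min break → 8 h 26 min
Sun: 05:45–16:17 = 10 h 32 min; less 45 min break → 9 h 47 min
Total worked: 40 h 11 min = 2411 min.
Regular 40 h 0 min = 2400 min at $46.50/h; overtime 0 h 11 min = 11 min at $69.75/h.
Pay = (2400 × $46.50 + 11 × $69.75) ÷ 60 = $1872.79.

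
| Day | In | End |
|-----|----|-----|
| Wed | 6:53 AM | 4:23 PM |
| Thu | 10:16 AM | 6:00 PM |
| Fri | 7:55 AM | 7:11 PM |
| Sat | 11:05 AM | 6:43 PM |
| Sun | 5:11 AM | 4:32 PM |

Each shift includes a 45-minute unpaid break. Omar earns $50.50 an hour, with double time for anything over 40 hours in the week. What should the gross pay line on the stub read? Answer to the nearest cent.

Wed: 6:53 AM–4:23 PM = 9 h 30 min; less 45 min break → 8 h 45 min
Thu: 10:16 AM–6:00 PM = 7 h 44 min; less 45 min break → 6 h 59 min
Fri: 7:55 AM–7:11 PM = 11 h 16 min; less 45 min break → 10 h 31 min
Sat: 11:05 AM–6:43 PM = 7 h 38 min; less 45 min break → 6 h 53 min
Sun: 5:11 AM–4:32 PM = 11 h 21 min; less 45 min break → 10 h 36 min
Total worked: 43 h 44 min = 2624 min.
Regular 40 h 0 min = 2400 min at $50.50/h; overtime 3 h 44 min = 224 min at $101.00/h.
Pay = (2400 × $50.50 + 224 × $101.00) ÷ 60 = $2397.07.

$2397.07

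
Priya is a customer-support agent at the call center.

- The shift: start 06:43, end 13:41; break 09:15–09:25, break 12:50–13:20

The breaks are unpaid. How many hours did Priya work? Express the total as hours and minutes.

6 h 18 min

The shift: 06:43–13:41 = 6 h 58 min; less 40 min break → 6 h 18 min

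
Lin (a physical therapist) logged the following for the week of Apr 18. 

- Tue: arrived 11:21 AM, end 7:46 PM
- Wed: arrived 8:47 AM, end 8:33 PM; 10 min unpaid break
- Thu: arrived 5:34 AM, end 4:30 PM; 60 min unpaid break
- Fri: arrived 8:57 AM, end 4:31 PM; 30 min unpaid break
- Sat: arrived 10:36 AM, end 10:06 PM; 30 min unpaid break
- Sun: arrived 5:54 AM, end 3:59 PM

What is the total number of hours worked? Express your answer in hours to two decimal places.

Tue: 11:21 AM–7:46 PM = 8 h 25 min
Wed: 8:47 AM–8:33 PM = 11 h 46 min; less 10 min break → 11 h 36 min
Thu: 5:34 AM–4:30 PM = 10 h 56 min; less 60 min break → 9 h 56 min
Fri: 8:57 AM–4:31 PM = 7 h 34 min; less 30 min break → 7 h 4 min
Sat: 10:36 AM–10:06 PM = 11 h 30 min; less 30 min break → 11 h 0 min
Sun: 5:54 AM–3:59 PM = 10 h 5 min
Total: 8 h 25 min + 11 h 36 min + 9 h 56 min + 7 h 4 min + 11 h 0 min + 10 h 5 min = 58 h 6 min.

58.10 hours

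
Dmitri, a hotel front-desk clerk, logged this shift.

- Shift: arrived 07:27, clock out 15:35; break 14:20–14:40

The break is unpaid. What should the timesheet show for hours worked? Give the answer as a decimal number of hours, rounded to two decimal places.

Shift: 07:27–15:35 = 8 h 8 min; less 20 min break → 7 h 48 min

7.80 hours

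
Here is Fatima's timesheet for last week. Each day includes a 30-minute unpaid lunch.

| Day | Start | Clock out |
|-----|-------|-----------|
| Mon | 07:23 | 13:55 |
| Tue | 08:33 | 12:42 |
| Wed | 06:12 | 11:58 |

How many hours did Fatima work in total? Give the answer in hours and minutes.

14 h 57 min

Mon: 07:23–13:55 = 6 h 32 min; less 30 min break → 6 h 2 min
Tue: 08:33–12:42 = 4 h 9 min; less 30 min break → 3 h 39 min
Wed: 06:12–11:58 = 5 h 46 min; less 30 min break → 5 h 16 min
Total: 6 h 2 min + 3 h 39 min + 5 h 16 min = 14 h 57 min.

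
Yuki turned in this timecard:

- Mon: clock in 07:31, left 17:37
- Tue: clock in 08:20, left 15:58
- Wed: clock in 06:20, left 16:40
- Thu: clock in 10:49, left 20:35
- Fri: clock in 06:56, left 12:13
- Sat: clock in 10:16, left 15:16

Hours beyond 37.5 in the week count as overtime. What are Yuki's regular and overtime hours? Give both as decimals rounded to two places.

Mon: 07:31–17:37 = 10 h 6 min
Tue: 08:20–15:58 = 7 h 38 min
Wed: 06:20–16:40 = 10 h 20 min
Thu: 10:49–20:35 = 9 h 46 min
Fri: 06:56–12:13 = 5 h 17 min
Sat: 10:16–15:16 = 5 h 0 min
Total worked: 48 h 7 min = 48.12 h.
Threshold 37.5 h → overtime 10 h 37 min, regular 37 h 30 min.

Regular 37.50 hours, overtime 10.62 hours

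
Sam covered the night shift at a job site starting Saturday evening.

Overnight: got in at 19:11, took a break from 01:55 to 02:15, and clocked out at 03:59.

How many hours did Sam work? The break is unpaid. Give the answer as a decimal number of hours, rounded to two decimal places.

8.47 hours

Overnight: 19:11 → midnight = 4 h 49 min; midnight → 03:59 = 3 h 59 min; span 8 h 48 min; less 20 min break → 8 h 28 min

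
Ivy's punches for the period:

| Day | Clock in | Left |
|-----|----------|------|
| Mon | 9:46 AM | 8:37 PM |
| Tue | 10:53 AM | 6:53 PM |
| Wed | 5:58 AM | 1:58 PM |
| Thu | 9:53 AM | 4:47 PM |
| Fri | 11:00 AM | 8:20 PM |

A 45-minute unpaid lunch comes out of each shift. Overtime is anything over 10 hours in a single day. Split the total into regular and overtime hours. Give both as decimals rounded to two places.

Mon: 9:46 AM–8:37 PM = 10 h 51 min; less 45 min break → 10 h 6 min
Tue: 10:53 AM–6:53 PM = 8 h 0 min; less 45 min break → 7 h 15 min
Wed: 5:58 AM–1:58 PM = 8 h 0 min; less 45 min break → 7 h 15 min
Thu: 9:53 AM–4:47 PM = 6 h 54 min; less 45 min break → 6 h 9 min
Fri: 11:00 AM–8:20 PM = 9 h 20 min; less 45 min break → 8 h 35 min
Mon reg 10 h 0 min / OT 0 h 6 min; Tue reg 7 h 15 min / OT 0 h 0 min; Wed reg 7 h 15 min / OT 0 h 0 min; Thu reg 6 h 9 min / OT 0 h 0 min; Fri reg 8 h 35 min / OT 0 h 0 min.
Totals: regular 39 h 14 min, overtime 0 h 6 min.

Regular 39.23 hours, overtime 0.10 hours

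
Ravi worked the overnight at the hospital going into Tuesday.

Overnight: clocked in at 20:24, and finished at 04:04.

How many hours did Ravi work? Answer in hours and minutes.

Overnight: 20:24 → midnight = 3 h 36 min; midnight → 04:04 = 4 h 4 min; span 7 h 40 min

7 h 40 min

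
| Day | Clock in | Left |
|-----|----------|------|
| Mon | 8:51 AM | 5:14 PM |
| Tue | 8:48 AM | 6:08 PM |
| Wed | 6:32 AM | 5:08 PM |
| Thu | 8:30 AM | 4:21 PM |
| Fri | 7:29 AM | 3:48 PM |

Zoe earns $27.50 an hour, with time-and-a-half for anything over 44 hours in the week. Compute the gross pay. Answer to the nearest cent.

$1229.94

Mon: 8:51 AM–5:14 PM = 8 h 23 min
Tue: 8:48 AM–6:08 PM = 9 h 20 min
Wed: 6:32 AM–5:08 PM = 10 h 36 min
Thu: 8:30 AM–4:21 PM = 7 h 51 min
Fri: 7:29 AM–3:48 PM = 8 h 19 min
Total worked: 44 h 29 min = 2669 min.
Regular 44 h 0 min = 2640 min at $27.50/h; overtime 0 h 29 min = 29 min at $41.25/h.
Pay = (2640 × $27.50 + 29 × $41.25) ÷ 60 = $1229.94.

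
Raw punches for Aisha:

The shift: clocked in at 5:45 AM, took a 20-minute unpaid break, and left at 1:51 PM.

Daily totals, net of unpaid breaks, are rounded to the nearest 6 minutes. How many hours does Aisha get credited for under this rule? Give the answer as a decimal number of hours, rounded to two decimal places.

The shift: 5:45 AM–1:51 PM = 8 h 6 min − 20 min = 7 h 46 min → rounds to 7 h 48 min

7.80 hours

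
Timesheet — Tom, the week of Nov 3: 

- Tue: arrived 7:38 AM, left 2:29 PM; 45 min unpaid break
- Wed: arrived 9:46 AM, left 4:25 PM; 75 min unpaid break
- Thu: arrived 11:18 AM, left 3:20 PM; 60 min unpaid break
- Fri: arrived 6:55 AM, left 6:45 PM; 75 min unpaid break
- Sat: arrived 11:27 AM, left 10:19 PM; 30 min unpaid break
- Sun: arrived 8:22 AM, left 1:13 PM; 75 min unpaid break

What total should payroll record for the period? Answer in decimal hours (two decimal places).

39.08 hours

Tue: 7:38 AM–2:29 PM = 6 h 51 min; less 45 min break → 6 h 6 min
Wed: 9:46 AM–4:25 PM = 6 h 39 min; less 75 min break → 5 h 24 min
Thu: 11:18 AM–3:20 PM = 4 h 2 min; less 60 min break → 3 h 2 min
Fri: 6:55 AM–6:45 PM = 11 h 50 min; less 75 min break → 10 h 35 min
Sat: 11:27 AM–10:19 PM = 10 h 52 min; less 30 min break → 10 h 22 min
Sun: 8:22 AM–1:13 PM = 4 h 51 min; less 75 min break → 3 h 36 min
Total: 6 h 6 min + 5 h 24 min + 3 h 2 min + 10 h 35 min + 10 h 22 min + 3 h 36 min = 39 h 5 min.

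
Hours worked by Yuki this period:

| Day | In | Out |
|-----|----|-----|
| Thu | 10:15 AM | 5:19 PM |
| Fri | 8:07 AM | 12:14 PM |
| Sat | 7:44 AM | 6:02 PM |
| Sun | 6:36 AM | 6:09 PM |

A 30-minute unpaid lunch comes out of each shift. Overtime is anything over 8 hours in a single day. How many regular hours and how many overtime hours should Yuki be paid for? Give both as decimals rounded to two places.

Thu: 10:15 AM–5:19 PM = 7 h 4 min; less 30 min break → 6 h 34 min
Fri: 8:07 AM–12:14 PM = 4 h 7 min; less 30 min break → 3 h 37 min
Sat: 7:44 AM–6:02 PM = 10 h 18 min; less 30 min break → 9 h 48 min
Sun: 6:36 AM–6:09 PM = 11 h 33 min; less 30 min break → 11 h 3 min
Thu reg 6 h 34 min / OT 0 h 0 min; Fri reg 3 h 37 min / OT 0 h 0 min; Sat reg 8 h 0 min / OT 1 h 48 min; Sun reg 8 h 0 min / OT 3 h 3 min.
Totals: regular 26 h 11 min, overtime 4 h 51 min.

Regular 26.18 hours, overtime 4.85 hours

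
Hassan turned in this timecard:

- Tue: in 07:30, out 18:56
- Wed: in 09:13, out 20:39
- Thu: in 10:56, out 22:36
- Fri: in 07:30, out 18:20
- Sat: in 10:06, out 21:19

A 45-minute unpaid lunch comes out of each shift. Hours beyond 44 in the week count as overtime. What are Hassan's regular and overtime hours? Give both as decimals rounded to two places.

Tue: 07:30–18:56 = 11 h 26 min; less 45 min break → 10 h 41 min
Wed: 09:13–20:39 = 11 h 26 min; less 45 min break → 10 h 41 min
Thu: 10:56–22:36 = 11 h 40 min; less 45 min break → 10 h 55 min
Fri: 07:30–18:20 = 10 h 50 min; less 45 min break → 10 h 5 min
Sat: 10:06–21:19 = 11 h 13 min; less 45 min break → 10 h 28 min
Total worked: 52 h 50 min = 52.83 h.
Threshold 44 h → overtime 8 h 50 min, regular 44 h 0 min.

Regular 44.00 hours, overtime 8.83 hours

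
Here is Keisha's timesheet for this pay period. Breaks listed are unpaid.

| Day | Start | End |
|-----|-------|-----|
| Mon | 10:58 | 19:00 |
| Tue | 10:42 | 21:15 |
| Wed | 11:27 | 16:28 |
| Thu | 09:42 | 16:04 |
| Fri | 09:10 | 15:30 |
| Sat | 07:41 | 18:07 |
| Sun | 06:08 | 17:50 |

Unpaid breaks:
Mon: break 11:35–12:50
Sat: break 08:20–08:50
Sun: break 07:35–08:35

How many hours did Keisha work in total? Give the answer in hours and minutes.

55 h 41 min

Mon: 10:58–19:00 = 8 h 2 min; less 75 min break → 6 h 47 min
Tue: 10:42–21:15 = 10 h 33 min
Wed: 11:27–16:28 = 5 h 1 min
Thu: 09:42–16:04 = 6 h 22 min
Fri: 09:10–15:30 = 6 h 20 min
Sat: 07:41–18:07 = 10 h 26 min; less 30 min break → 9 h 56 min
Sun: 06:08–17:50 = 11 h 42 min; less 60 min break → 10 h 42 min
Total: 6 h 47 min + 10 h 33 min + 5 h 1 min + 6 h 22 min + 6 h 20 min + 9 h 56 min + 10 h 42 min = 55 h 41 min.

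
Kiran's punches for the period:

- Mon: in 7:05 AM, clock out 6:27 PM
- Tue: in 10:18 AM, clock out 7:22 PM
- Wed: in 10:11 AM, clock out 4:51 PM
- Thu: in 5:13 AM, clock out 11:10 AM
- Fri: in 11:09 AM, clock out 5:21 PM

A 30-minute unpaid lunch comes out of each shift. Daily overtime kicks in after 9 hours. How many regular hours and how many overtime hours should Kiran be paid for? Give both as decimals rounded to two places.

Regular 34.88 hours, overtime 1.87 hours

Mon: 7:05 AM–6:27 PM = 11 h 22 min; less 30 min break → 10 h 52 min
Tue: 10:18 AM–7:22 PM = 9 h 4 min; less 30 min break → 8 h 34 min
Wed: 10:11 AM–4:51 PM = 6 h 40 min; less 30 min break → 6 h 10 min
Thu: 5:13 AM–11:10 AM = 5 h 57 min; less 30 min break → 5 h 27 min
Fri: 11:09 AM–5:21 PM = 6 h 12 min; less 30 min break → 5 h 42 min
Mon reg 9 h 0 min / OT 1 h 52 min; Tue reg 8 h 34 min / OT 0 h 0 min; Wed reg 6 h 10 min / OT 0 h 0 min; Thu reg 5 h 27 min / OT 0 h 0 min; Fri reg 5 h 42 min / OT 0 h 0 min.
Totals: regular 34 h 53 min, overtime 1 h 52 min.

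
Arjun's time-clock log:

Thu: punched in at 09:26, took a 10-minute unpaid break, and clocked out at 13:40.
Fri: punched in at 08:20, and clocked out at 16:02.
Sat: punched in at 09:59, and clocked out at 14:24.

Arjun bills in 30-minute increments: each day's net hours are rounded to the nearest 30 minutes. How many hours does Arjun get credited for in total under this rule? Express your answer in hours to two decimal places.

Thu: 09:26–13:40 = 4 h 14 min − 10 min = 4 h 4 min → rounds to 4 h 0 min
Fri: 08:20–16:02 = 7 h 42 min → rounds to 7 h 30 min
Sat: 09:59–14:24 = 4 h 25 min → rounds to 4 h 30 min
Total credited: 16 h 0 min.

16.00 hours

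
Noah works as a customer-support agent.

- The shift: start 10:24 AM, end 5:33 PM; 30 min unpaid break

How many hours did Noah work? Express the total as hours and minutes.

6 h 39 min

The shift: 10:24 AM–5:33 PM = 7 h 9 min; less 30 min break → 6 h 39 min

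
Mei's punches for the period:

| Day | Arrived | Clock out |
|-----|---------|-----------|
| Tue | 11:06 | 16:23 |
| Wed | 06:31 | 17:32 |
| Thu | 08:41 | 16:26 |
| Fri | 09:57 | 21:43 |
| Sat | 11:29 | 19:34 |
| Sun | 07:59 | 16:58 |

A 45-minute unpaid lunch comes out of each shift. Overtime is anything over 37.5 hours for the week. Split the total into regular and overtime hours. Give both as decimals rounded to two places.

Tue: 11:06–16:23 = 5 h 17 min; less 45 min break → 4 h 32 min
Wed: 06:31–17:32 = 11 h 1 min; less 45 min break → 10 h 16 min
Thu: 08:41–16:26 = 7 h 45 min; less 45 min break → 7 h 0 min
Fri: 09:57–21:43 = 11 h 46 min; less 45 min break → 11 h 1 min
Sat: 11:29–19:34 = 8 h 5 min; less 45 min break → 7 h 20 min
Sun: 07:59–16:58 = 8 h 59 min; less 45 min break → 8 h 14 min
Total worked: 48 h 23 min = 48.38 h.
Threshold 37.5 h → overtime 10 h 53 min, regular 37 h 30 min.

Regular 37.50 hours, overtime 10.88 hours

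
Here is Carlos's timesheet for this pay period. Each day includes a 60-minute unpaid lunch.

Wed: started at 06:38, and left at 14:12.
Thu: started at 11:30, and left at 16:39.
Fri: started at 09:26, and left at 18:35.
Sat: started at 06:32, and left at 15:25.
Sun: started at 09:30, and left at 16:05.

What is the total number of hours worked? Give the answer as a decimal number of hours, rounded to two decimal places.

32.33 hours

Wed: 06:38–14:12 = 7 h 34 min; less 60 min break → 6 h 34 min
Thu: 11:30–16:39 = 5 h 9 min; less 60 min break → 4 h 9 min
Fri: 09:26–18:35 = 9 h 9 min; less 60 min break → 8 h 9 min
Sat: 06:32–15:25 = 8 h 53 min; less 60 min break → 7 h 53 min
Sun: 09:30–16:05 = 6 h 35 min; less 60 min break → 5 h 35 min
Total: 6 h 34 min + 4 h 9 min + 8 h 9 min + 7 h 53 min + 5 h 35 min = 32 h 20 min.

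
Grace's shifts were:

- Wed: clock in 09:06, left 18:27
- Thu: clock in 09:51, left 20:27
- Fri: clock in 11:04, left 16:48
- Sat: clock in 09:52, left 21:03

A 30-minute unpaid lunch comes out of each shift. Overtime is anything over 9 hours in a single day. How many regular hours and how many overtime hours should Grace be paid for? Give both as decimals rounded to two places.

Regular 32.08 hours, overtime 2.78 hours

Wed: 09:06–18:27 = 9 h 21 min; less 30 min break → 8 h 51 min
Thu: 09:51–20:27 = 10 h 36 min; less 30 min break → 10 h 6 min
Fri: 11:04–16:48 = 5 h 44 min; less 30 min break → 5 h 14 min
Sat: 09:52–21:03 = 11 h 11 min; less 30 min break → 10 h 41 min
Wed reg 8 h 51 min / OT 0 h 0 min; Thu reg 9 h 0 min / OT 1 h 6 min; Fri reg 5 h 14 min / OT 0 h 0 min; Sat reg 9 h 0 min / OT 1 h 41 min.
Totals: regular 32 h 5 min, overtime 2 h 47 min.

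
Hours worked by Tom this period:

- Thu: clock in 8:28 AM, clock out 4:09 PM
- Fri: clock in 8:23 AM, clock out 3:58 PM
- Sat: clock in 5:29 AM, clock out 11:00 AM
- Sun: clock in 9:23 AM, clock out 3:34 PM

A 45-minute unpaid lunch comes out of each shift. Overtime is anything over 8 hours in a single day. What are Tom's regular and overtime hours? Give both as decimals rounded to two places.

Thu: 8:28 AM–4:09 PM = 7 h 41 min; less 45 min break → 6 h 56 min
Fri: 8:23 AM–3:58 PM = 7 h 35 min; less 45 min break → 6 h 50 min
Sat: 5:29 AM–11:00 AM = 5 h 31 min; less 45 min break → 4 h 46 min
Sun: 9:23 AM–3:34 PM = 6 h 11 min; less 45 min break → 5 h 26 min
Thu reg 6 h 56 min / OT 0 h 0 min; Fri reg 6 h 50 min / OT 0 h 0 min; Sat reg 4 h 46 min / OT 0 h 0 min; Sun reg 5 h 26 min / OT 0 h 0 min.
Totals: regular 23 h 58 min, overtime 0 h 0 min.

Regular 23.97 hours, overtime 0.00 hours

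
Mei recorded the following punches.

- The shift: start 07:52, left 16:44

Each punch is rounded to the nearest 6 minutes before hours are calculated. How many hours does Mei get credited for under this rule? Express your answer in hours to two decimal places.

8.80 hours

The shift: in 07:52→07:54, out 16:44→16:42; 8 h 48 min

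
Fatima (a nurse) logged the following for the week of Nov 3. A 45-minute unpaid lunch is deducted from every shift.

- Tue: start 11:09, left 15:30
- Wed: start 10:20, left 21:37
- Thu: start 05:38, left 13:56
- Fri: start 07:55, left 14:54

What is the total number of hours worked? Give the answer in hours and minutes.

Tue: 11:09–15:30 = 4 h 21 min; less 45 min break → 3 h 36 min
Wed: 10:20–21:37 = 11 h 17 min; less 45 min break → 10 h 32 min
Thu: 05:38–13:56 = 8 h 18 min; less 45 min break → 7 h 33 min
Fri: 07:55–14:54 = 6 h 59 min; less 45 min break → 6 h 14 min
Total: 3 h 36 min + 10 h 32 min + 7 h 33 min + 6 h 14 min = 27 h 55 min.

27 h 55 min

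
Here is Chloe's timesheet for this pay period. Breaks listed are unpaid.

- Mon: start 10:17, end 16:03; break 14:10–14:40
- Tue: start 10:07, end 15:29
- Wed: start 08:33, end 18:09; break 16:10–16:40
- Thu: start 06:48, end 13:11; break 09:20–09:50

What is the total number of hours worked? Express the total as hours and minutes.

Mon: 10:17–16:03 = 5 h 46 min; less 30 min break → 5 h 16 min
Tue: 10:07–15:29 = 5 h 22 min
Wed: 08:33–18:09 = 9 h 36 min; less 30 min break → 9 h 6 min
Thu: 06:48–13:11 = 6 h 23 min; less 30 min break → 5 h 53 min
Total: 5 h 16 min + 5 h 22 min + 9 h 6 min + 5 h 53 min = 25 h 37 min.

25 h 37 min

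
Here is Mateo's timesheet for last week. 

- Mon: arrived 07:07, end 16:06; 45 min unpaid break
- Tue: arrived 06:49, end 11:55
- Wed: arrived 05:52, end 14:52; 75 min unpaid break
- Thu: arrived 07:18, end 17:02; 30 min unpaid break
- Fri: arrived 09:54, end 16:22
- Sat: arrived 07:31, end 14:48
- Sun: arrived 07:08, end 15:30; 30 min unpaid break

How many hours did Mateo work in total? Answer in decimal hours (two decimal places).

Mon: 07:07–16:06 = 8 h 59 min; less 45 min break → 8 h 14 min
Tue: 06:49–11:55 = 5 h 6 min
Wed: 05:52–14:52 = 9 h 0 min; less 75 min break → 7 h 45 min
Thu: 07:18–17:02 = 9 h 44 min; less 30 min break → 9 h 14 min
Fri: 09:54–16:22 = 6 h 28 min
Sat: 07:31–14:48 = 7 h 17 min
Sun: 07:08–15:30 = 8 h 22 min; less 30 min break → 7 h 52 min
Total: 8 h 14 min + 5 h 6 min + 7 h 45 min + 9 h 14 min + 6 h 28 min + 7 h 17 min + 7 h 52 min = 51 h 56 min.

51.93 hours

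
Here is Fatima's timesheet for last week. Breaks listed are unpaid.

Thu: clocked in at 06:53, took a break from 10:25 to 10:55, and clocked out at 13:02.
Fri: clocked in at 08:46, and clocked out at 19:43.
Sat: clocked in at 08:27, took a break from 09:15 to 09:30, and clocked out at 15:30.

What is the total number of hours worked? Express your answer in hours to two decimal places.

Thu: 06:53–13:02 = 6 h 9 min; less 30 min break → 5 h 39 min
Fri: 08:46–19:43 = 10 h 57 min
Sat: 08:27–15:30 = 7 h 3 min; less 15 min break → 6 h 48 min
Total: 5 h 39 min + 10 h 57 min + 6 h 48 min = 23 h 24 min.

23.40 hours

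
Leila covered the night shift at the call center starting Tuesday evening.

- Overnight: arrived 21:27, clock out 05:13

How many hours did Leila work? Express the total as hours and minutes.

Overnight: 21:27 → midnight = 2 h 33 min; midnight → 05:13 = 5 h 13 min; span 7 h 46 min

7 h 46 min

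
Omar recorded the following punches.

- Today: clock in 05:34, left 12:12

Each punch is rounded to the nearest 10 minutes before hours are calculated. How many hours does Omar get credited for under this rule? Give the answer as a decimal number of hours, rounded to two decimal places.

Today: in 05:34→05:30, out 12:12→12:10; 6 h 40 min

6.67 hours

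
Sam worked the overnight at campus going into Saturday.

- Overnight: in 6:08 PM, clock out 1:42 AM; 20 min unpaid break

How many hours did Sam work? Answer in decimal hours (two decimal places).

7.23 hours

Overnight: 6:08 PM → midnight = 5 h 52 min; midnight → 1:42 AM = 1 h 42 min; span 7 h 34 min; less 20 min break → 7 h 14 min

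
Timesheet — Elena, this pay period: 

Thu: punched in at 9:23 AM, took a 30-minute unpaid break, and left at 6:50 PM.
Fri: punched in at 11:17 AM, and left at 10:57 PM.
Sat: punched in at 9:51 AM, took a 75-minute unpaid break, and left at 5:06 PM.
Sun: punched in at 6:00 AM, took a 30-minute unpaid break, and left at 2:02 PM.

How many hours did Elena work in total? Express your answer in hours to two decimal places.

34.15 hours

Thu: 9:23 AM–6:50 PM = 9 h 27 min; less 30 min break → 8 h 57 min
Fri: 11:17 AM–10:57 PM = 11 h 40 min
Sat: 9:51 AM–5:06 PM = 7 h 15 min; less 75 min break → 6 h 0 min
Sun: 6:00 AM–2:02 PM = 8 h 2 min; less 30 min break → 7 h 32 min
Total: 8 h 57 min + 11 h 40 min + 6 h 0 min + 7 h 32 min = 34 h 9 min.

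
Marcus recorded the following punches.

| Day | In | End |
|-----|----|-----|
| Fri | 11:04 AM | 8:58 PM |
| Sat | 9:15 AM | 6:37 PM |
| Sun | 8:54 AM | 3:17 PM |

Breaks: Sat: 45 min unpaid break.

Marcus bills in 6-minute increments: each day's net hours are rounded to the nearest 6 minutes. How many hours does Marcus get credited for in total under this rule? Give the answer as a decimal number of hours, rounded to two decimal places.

24.90 hours

Fri: 11:04 AM–8:58 PM = 9 h 54 min → rounds to 9 h 54 min
Sat: 9:15 AM–6:37 PM = 9 h 22 min − 45 min = 8 h 37 min → rounds to 8 h 36 min
Sun: 8:54 AM–3:17 PM = 6 h 23 min → rounds to 6 h 24 min
Total credited: 24 h 54 min.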